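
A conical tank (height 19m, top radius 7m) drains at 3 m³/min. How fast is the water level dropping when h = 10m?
1083/(4900π) ≈ 0.07035 m/min

r/h = 7/19, so r = (7/19)h
V = (1/3)πr²h = (1/3)π((7/19)h)²h = (49/1083)πh³
dV/dh = (49/361)πh²
dh/dt = (dV/dt)/(dV/dh) = -3/((49/361)π·10²) = -1083/(4900π) m/min
The level is dropping at 1083/(4900π) ≈ 0.07035 m/min.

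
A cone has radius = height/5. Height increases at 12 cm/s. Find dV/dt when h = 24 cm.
6912π/25 cm³/s

V = (1/3)π(h/5)²h = πh³/75
dV/dt = πh²/25 · 12
At h = 24: dV/dt = 6912π/25 cm³/s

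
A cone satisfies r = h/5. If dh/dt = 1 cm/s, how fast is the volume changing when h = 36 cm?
1296π/25 cm³/s

V = (1/3)π(h/5)²h = πh³/75
dV/dt = πh²/25 · 1
At h = 36: dV/dt = 1296π/25 cm³/s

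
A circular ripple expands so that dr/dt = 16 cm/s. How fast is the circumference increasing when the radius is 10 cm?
32π cm/s

C = 2πr
dC/dt = 2π · dr/dt = 2π · 16 = 32π cm/s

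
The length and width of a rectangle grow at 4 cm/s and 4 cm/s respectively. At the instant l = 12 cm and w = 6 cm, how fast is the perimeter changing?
16 cm/s

P = 2(l + w)
dP/dt = 2(dl/dt + dw/dt) = 2(4 + 4) = 16 cm/s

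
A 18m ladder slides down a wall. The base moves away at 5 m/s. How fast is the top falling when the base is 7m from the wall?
7√11/11 ≈ 2.111 m/s

x² + y² = 18²
2x·dx/dt + 2y·dy/dt = 0
dy/dt = -x/y · dx/dt = -7/(5√11) · 5 = -7√11/11 m/s
The top is descending at 7√11/11 ≈ 2.111 m/s.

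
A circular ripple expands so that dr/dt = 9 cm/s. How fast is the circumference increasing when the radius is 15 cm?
18π cm/s

C = 2πr
dC/dt = 2π · dr/dt = 2π · 9 = 18π cm/s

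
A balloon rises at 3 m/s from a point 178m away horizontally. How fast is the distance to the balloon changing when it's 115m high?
345√44909/44909 ≈ 1.628 m/s

z² = 178² + y²
z = √(178² + 115²) = √44909
dz/dt = y/z · dy/dt = 115/√44909 · 3 = 345√44909/44909 ≈ 1.628 m/s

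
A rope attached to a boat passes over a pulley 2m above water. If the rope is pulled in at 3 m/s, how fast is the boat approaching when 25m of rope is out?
25√69/69 ≈ 3.01 m/s

rope² = x² + 2²
x = √(25² - 2²) = 3√69
dx/dt = (rope/x) · d(rope)/dt = (25/(3√69)) · (-3) = -25√69/69 m/s
The boat approaches at 25√69/69 ≈ 3.01 m/s.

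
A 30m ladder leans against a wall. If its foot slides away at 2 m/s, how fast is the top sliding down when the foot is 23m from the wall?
46√371/371 ≈ 2.388 m/s

x² + y² = 30²
2x·dx/dt + 2y·dy/dt = 0
dy/dt = -x/y · dx/dt = -23/√371 · 2 = -46√371/371 m/s
The top is descending at 46√371/371 ≈ 2.388 m/s.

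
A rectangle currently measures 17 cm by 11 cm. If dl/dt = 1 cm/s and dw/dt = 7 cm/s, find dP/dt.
16 cm/s

P = 2(l + w)
dP/dt = 2(dl/dt + dw/dt) = 2(1 + 7) = 16 cm/s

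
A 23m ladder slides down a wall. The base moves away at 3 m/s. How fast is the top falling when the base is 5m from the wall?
5√14/28 ≈ 0.6682 m/s

x² + y² = 23²
2x·dx/dt + 2y·dy/dt = 0
dy/dt = -x/y · dx/dt = -5/(6√14) · 3 = -5√14/28 m/s
The top is descending at 5√14/28 ≈ 0.6682 m/s.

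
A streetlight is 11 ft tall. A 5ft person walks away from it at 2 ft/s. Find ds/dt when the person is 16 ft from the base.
5/3 ft/s

By similar triangles: 11/(x+s) = 5/s
Solving: s = 5x/6
ds/dt = 5/6 · dx/dt = 5/6 · 2 = 5/3 ft/s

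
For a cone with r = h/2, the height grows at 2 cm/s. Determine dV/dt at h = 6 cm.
18π cm³/s

V = (1/3)π(h/2)²h = πh³/12
dV/dt = πh²/4 · 2
At h = 6: dV/dt = 18π cm³/s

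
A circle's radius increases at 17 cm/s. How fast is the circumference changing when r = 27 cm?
34π cm/s

C = 2πr
dC/dt = 2π · dr/dt = 2π · 17 = 34π cm/s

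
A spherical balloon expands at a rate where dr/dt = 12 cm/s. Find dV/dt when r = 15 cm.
10800π cm³/s

V = (4/3)πr³
dV/dt = dV/dr · dr/dt = 4πr² · 12
At r = 15: dV/dt = 10800π cm³/s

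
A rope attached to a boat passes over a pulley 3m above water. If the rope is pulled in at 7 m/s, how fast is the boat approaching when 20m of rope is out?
140√391/391 ≈ 7.08 m/s

rope² = x² + 3²
x = √(20² - 3²) = √391
dx/dt = (rope/x) · d(rope)/dt = (20/√391) · (-7) = -140√391/391 m/s
The boat approaches at 140√391/391 ≈ 7.08 m/s.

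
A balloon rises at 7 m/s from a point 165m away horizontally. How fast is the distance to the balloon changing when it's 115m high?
161√1618/1618 ≈ 4.003 m/s

z² = 165² + y²
z = √(165² + 115²) = 5√1618
dz/dt = y/z · dy/dt = 115/(5√1618) · 7 = 161√1618/1618 ≈ 4.003 m/s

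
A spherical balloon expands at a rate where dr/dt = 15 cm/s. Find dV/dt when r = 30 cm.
54000π cm³/s

V = (4/3)πr³
dV/dt = dV/dr · dr/dt = 4πr² · 15
At r = 30: dV/dt = 54000π cm³/s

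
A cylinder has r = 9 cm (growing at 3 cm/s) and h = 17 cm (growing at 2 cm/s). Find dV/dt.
1080π cm³/s

V = πr²h
dV/dt = 2πrh·dr/dt + πr²·dh/dt
= 2π(9)(17)(3) + π(9)²(2)
= 1080π cm³/s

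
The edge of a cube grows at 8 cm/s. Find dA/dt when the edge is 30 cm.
2880 cm²/s

A = 6s²
dA/dt = 12s · ds/dt = 12·30·8 = 2880 cm²/s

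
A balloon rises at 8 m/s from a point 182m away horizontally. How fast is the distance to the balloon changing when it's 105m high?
120√901/901 ≈ 3.998 m/s

z² = 182² + y²
z = √(182² + 105²) = 7√901
dz/dt = y/z · dy/dt = 105/(7√901) · 8 = 120√901/901 ≈ 3.998 m/s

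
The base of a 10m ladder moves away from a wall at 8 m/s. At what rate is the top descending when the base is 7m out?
56√51/51 ≈ 7.842 m/s

x² + y² = 10²
2x·dx/dt + 2y·dy/dt = 0
dy/dt = -x/y · dx/dt = -7/√51 · 8 = -56√51/51 m/s
The top is descending at 56√51/51 ≈ 7.842 m/s.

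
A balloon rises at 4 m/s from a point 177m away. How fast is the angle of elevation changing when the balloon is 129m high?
0.014759 rad/s

tan(θ) = y/177
sec²(θ) · dθ/dt = (1/177) · dy/dt
dθ/dt = cos²(θ)/177 · 4 = 177/(177² + 129²) · 4
dθ/dt = 0.014759 rad/s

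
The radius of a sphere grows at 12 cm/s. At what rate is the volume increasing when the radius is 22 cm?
23232π cm³/s

V = (4/3)πr³
dV/dt = dV/dr · dr/dt = 4πr² · 12
At r = 22: dV/dt = 23232π cm³/s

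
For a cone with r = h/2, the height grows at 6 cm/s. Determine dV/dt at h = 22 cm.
726π cm³/s

V = (1/3)π(h/2)²h = πh³/12
dV/dt = πh²/4 · 6
At h = 22: dV/dt = 726π cm³/s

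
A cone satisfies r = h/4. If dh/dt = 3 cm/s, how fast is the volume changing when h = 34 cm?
867π/4 cm³/s

V = (1/3)π(h/4)²h = πh³/48
dV/dt = πh²/16 · 3
At h = 34: dV/dt = 867π/4 cm³/s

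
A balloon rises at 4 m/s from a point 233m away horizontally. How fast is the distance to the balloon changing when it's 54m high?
216√57205/57205 ≈ 0.9031 m/s

z² = 233² + y²
z = √(233² + 54²) = √57205
dz/dt = y/z · dy/dt = 54/√57205 · 4 = 216√57205/57205 ≈ 0.9031 m/s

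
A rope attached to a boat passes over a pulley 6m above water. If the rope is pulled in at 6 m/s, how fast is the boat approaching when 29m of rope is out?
174√805/805 ≈ 6.133 m/s

rope² = x² + 6²
x = √(29² - 6²) = √805
dx/dt = (rope/x) · d(rope)/dt = (29/√805) · (-6) = -174√805/805 m/s
The boat approaches at 174√805/805 ≈ 6.133 m/s.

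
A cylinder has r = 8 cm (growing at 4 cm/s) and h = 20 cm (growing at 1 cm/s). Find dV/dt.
1344π cm³/s

V = πr²h
dV/dt = 2πrh·dr/dt + πr²·dh/dt
= 2π(8)(20)(4) + π(8)²(1)
= 1344π cm³/s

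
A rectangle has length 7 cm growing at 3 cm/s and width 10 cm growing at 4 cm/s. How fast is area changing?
58 cm²/s

A = lw
dA/dt = w·dl/dt + l·dw/dt = 10·3 + 7·4 = 58 cm²/s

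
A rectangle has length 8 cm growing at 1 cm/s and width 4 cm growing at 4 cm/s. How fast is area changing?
36 cm²/s

A = lw
dA/dt = w·dl/dt + l·dw/dt = 4·1 + 8·4 = 36 cm²/s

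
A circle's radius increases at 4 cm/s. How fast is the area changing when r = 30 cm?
240π cm²/s

A = πr²
dA/dt = 2πr · dr/dt = 2π(30)(4) = 240π cm²/s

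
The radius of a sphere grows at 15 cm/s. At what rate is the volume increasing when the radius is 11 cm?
7260π cm³/s

V = (4/3)πr³
dV/dt = dV/dr · dr/dt = 4πr² · 15
At r = 11: dV/dt = 7260π cm³/s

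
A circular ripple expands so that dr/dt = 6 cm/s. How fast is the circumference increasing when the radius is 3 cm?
12π cm/s

C = 2πr
dC/dt = 2π · dr/dt = 2π · 6 = 12π cm/s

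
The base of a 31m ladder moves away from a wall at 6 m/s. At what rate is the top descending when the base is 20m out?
40√561/187 ≈ 5.066 m/s

x² + y² = 31²
2x·dx/dt + 2y·dy/dt = 0
dy/dt = -x/y · dx/dt = -20/√561 · 6 = -40√561/187 m/s
The top is descending at 40√561/187 ≈ 5.066 m/s.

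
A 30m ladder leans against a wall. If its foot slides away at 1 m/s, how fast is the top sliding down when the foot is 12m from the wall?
2√21/21 ≈ 0.4364 m/s

x² + y² = 30²
2x·dx/dt + 2y·dy/dt = 0
dy/dt = -x/y · dx/dt = -12/(6√21) · 1 = -2√21/21 m/s
The top is descending at 2√21/21 ≈ 0.4364 m/s.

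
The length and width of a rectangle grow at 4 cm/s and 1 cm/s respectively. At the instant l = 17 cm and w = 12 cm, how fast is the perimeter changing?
10 cm/s

P = 2(l + w)
dP/dt = 2(dl/dt + dw/dt) = 2(4 + 1) = 10 cm/s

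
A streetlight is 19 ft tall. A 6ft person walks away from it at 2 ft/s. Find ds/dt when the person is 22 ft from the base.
12/13 ft/s

By similar triangles: 19/(x+s) = 6/s
Solving: s = 6x/13
ds/dt = 6/13 · dx/dt = 6/13 · 2 = 12/13 ft/s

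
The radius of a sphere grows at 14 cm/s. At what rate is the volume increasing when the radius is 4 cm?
896π cm³/s

V = (4/3)πr³
dV/dt = dV/dr · dr/dt = 4πr² · 14
At r = 4: dV/dt = 896π cm³/s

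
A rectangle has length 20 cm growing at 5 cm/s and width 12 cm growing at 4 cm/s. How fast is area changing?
140 cm²/s

A = lw
dA/dt = w·dl/dt + l·dw/dt = 12·5 + 20·4 = 140 cm²/s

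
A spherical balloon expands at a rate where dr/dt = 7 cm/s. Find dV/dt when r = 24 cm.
16128π cm³/s

V = (4/3)πr³
dV/dt = dV/dr · dr/dt = 4πr² · 7
At r = 24: dV/dt = 16128π cm³/s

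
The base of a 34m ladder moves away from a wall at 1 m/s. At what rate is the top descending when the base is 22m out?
11√42/84 ≈ 0.8487 m/s

x² + y² = 34²
2x·dx/dt + 2y·dy/dt = 0
dy/dt = -x/y · dx/dt = -22/(4√42) · 1 = -11√42/84 m/s
The top is descending at 11√42/84 ≈ 0.8487 m/s.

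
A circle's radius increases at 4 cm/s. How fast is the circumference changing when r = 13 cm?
8π cm/s

C = 2πr
dC/dt = 2π · dr/dt = 2π · 4 = 8π cm/s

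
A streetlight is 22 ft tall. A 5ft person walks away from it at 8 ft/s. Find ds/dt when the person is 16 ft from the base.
40/17 ft/s

By similar triangles: 22/(x+s) = 5/s
Solving: s = 5x/17
ds/dt = 5/17 · dx/dt = 5/17 · 8 = 40/17 ft/s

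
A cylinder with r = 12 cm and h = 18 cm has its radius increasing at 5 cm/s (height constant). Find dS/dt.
420π cm²/s

S = 2πrh + 2πr² (lateral + bases)
dS/dt = (2πh + 4πr)·dr/dt = (2π·18 + 4π·12)·5
= 420π cm²/s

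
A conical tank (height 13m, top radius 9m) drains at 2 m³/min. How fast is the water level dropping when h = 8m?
169/(2592π) ≈ 0.02075 m/min

r/h = 9/13, so r = (9/13)h
V = (1/3)πr²h = (1/3)π((9/13)h)²h = (27/169)πh³
dV/dh = (81/169)πh²
dh/dt = (dV/dt)/(dV/dh) = -2/((81/169)π·8²) = -169/(2592π) m/min
The level is dropping at 169/(2592π) ≈ 0.02075 m/min.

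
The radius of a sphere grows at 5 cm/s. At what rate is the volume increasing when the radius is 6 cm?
720π cm³/s

V = (4/3)πr³
dV/dt = dV/dr · dr/dt = 4πr² · 5
At r = 6: dV/dt = 720π cm³/s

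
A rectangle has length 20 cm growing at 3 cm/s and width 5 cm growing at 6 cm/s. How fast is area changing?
135 cm²/s

A = lw
dA/dt = w·dl/dt + l·dw/dt = 5·3 + 20·6 = 135 cm²/s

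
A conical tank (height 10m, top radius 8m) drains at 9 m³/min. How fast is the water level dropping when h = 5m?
9/(16π) ≈ 0.179 m/min

r/h = 8/10, so r = (4/5)h
V = (1/3)πr²h = (1/3)π((4/5)h)²h = (16/75)πh³
dV/dh = (16/25)πh²
dh/dt = (dV/dt)/(dV/dh) = -9/((16/25)π·5²) = -9/(16π) m/min
The level is dropping at 9/(16π) ≈ 0.179 m/min.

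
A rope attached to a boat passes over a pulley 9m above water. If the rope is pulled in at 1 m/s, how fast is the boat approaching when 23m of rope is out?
23√7/56 ≈ 1.087 m/s

rope² = x² + 9²
x = √(23² - 9²) = 8√7
dx/dt = (rope/x) · d(rope)/dt = (23/(8√7)) · (-1) = -23√7/56 m/s
The boat approaches at 23√7/56 ≈ 1.087 m/s.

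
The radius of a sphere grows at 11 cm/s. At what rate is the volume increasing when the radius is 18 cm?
14256π cm³/s

V = (4/3)πr³
dV/dt = dV/dr · dr/dt = 4πr² · 11
At r = 18: dV/dt = 14256π cm³/s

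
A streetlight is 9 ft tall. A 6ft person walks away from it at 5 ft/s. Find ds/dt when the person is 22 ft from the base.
10 ft/s

By similar triangles: 9/(x+s) = 6/s
Solving: s = 6x/3
ds/dt = 6/3 · dx/dt = 2 · 5 = 10 ft/s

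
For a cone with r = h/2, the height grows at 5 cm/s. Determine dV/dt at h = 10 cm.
125π cm³/s

V = (1/3)π(h/2)²h = πh³/12
dV/dt = πh²/4 · 5
At h = 10: dV/dt = 125π cm³/s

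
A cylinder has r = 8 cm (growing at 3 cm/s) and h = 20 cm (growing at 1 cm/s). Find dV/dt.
1024π cm³/s

V = πr²h
dV/dt = 2πrh·dr/dt + πr²·dh/dt
= 2π(8)(20)(3) + π(8)²(1)
= 1024π cm³/s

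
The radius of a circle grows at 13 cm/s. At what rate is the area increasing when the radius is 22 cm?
572π cm²/s

A = πr²
dA/dt = 2πr · dr/dt = 2π(22)(13) = 572π cm²/s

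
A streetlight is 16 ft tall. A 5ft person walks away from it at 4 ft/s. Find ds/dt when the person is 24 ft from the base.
20/11 ft/s

By similar triangles: 16/(x+s) = 5/s
Solving: s = 5x/11
ds/dt = 5/11 · dx/dt = 5/11 · 4 = 20/11 ft/s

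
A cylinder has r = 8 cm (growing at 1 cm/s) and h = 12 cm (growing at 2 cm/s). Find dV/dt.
320π cm³/s

V = πr²h
dV/dt = 2πrh·dr/dt + πr²·dh/dt
= 2π(8)(12)(1) + π(8)²(2)
= 320π cm³/s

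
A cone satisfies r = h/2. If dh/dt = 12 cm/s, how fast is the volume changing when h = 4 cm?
48π cm³/s

V = (1/3)π(h/2)²h = πh³/12
dV/dt = πh²/4 · 12
At h = 4: dV/dt = 48π cm³/s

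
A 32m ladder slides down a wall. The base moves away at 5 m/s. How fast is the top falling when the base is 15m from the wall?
75√799/799 ≈ 2.653 m/s

x² + y² = 32²
2x·dx/dt + 2y·dy/dt = 0
dy/dt = -x/y · dx/dt = -15/√799 · 5 = -75√799/799 m/s
The top is descending at 75√799/799 ≈ 2.653 m/s.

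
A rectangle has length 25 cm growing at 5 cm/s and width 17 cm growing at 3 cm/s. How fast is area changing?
160 cm²/s

A = lw
dA/dt = w·dl/dt + l·dw/dt = 17·5 + 25·3 = 160 cm²/s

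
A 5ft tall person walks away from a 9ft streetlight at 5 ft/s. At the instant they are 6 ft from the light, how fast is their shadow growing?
25/4 ft/s

By similar triangles: 9/(x+s) = 5/s
Solving: s = 5x/4
ds/dt = 5/4 · dx/dt = 5/4 · 5 = 25/4 ft/s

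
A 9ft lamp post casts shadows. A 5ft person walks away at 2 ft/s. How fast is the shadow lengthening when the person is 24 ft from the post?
5/2 ft/s

By similar triangles: 9/(x+s) = 5/s
Solving: s = 5x/4
ds/dt = 5/4 · dx/dt = 5/4 · 2 = 5/2 ft/s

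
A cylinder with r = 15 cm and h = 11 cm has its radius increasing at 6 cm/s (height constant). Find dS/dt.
492π cm²/s

S = 2πrh + 2πr² (lateral + bases)
dS/dt = (2πh + 4πr)·dr/dt = (2π·11 + 4π·15)·6
= 492π cm²/s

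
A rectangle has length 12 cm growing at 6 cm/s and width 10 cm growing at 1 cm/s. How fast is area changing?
72 cm²/s

A = lw
dA/dt = w·dl/dt + l·dw/dt = 10·6 + 12·1 = 72 cm²/s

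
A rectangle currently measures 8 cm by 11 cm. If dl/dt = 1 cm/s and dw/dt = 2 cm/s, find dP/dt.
6 cm/s

P = 2(l + w)
dP/dt = 2(dl/dt + dw/dt) = 2(1 + 2) = 6 cm/s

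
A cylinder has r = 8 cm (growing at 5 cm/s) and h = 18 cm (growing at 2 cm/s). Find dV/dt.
1568π cm³/s

V = πr²h
dV/dt = 2πrh·dr/dt + πr²·dh/dt
= 2π(8)(18)(5) + π(8)²(2)
= 1568π cm³/s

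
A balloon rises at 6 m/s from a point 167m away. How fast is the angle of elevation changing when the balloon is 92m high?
0.027563 rad/s

tan(θ) = y/167
sec²(θ) · dθ/dt = (1/167) · dy/dt
dθ/dt = cos²(θ)/167 · 6 = 167/(167² + 92²) · 6
dθ/dt = 0.027563 rad/s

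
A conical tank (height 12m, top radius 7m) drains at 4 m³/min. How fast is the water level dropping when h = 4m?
36/(49π) ≈ 0.2339 m/min

r/h = 7/12, so r = (7/12)h
V = (1/3)πr²h = (1/3)π((7/12)h)²h = (49/432)πh³
dV/dh = (49/144)πh²
dh/dt = (dV/dt)/(dV/dh) = -4/((49/144)π·4²) = -36/(49π) m/min
The level is dropping at 36/(49π) ≈ 0.2339 m/min.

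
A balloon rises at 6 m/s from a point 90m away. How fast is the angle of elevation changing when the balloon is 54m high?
0.04902 rad/s

tan(θ) = y/90
sec²(θ) · dθ/dt = (1/90) · dy/dt
dθ/dt = cos²(θ)/90 · 6 = 90/(90² + 54²) · 6
dθ/dt = 0.04902 rad/s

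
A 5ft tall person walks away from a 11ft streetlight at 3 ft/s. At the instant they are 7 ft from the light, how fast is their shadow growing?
5/2 ft/s

By similar triangles: 11/(x+s) = 5/s
Solving: s = 5x/6
ds/dt = 5/6 · dx/dt = 5/6 · 3 = 5/2 ft/s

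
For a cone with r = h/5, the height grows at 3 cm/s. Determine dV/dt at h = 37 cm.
4107π/25 cm³/s

V = (1/3)π(h/5)²h = πh³/75
dV/dt = πh²/25 · 3
At h = 37: dV/dt = 4107π/25 cm³/s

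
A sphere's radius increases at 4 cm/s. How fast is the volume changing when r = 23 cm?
8464π cm³/s

V = (4/3)πr³
dV/dt = dV/dr · dr/dt = 4πr² · 4
At r = 23: dV/dt = 8464π cm³/s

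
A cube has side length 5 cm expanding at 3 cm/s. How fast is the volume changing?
225 cm³/s

V = s³
dV/dt = 3s² · ds/dt = 3·5²·3 = 225 cm³/s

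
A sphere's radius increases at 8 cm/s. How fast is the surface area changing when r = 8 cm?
512π cm²/s

S = 4πr²
dS/dt = dS/dr · dr/dt = 8πr · 8
At r = 8: dS/dt = 512π cm²/s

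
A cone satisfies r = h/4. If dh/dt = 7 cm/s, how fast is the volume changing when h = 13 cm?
1183π/16 cm³/s

V = (1/3)π(h/4)²h = πh³/48
dV/dt = πh²/16 · 7
At h = 13: dV/dt = 1183π/16 cm³/s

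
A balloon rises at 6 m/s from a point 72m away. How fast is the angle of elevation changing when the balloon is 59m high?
0.049856 rad/s

tan(θ) = y/72
sec²(θ) · dθ/dt = (1/72) · dy/dt
dθ/dt = cos²(θ)/72 · 6 = 72/(72² + 59²) · 6
dθ/dt = 0.049856 rad/s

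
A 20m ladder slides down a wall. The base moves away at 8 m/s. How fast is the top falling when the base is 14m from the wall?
56√51/51 ≈ 7.842 m/s

x² + y² = 20²
2x·dx/dt + 2y·dy/dt = 0
dy/dt = -x/y · dx/dt = -14/(2√51) · 8 = -56√51/51 m/s
The top is descending at 56√51/51 ≈ 7.842 m/s.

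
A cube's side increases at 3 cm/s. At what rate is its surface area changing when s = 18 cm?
648 cm²/s

A = 6s²
dA/dt = 12s · ds/dt = 12·18·3 = 648 cm²/s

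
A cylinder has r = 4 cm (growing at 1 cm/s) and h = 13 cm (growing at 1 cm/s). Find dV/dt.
120π cm³/s

V = πr²h
dV/dt = 2πrh·dr/dt + πr²·dh/dt
= 2π(4)(13)(1) + π(4)²(1)
= 120π cm³/s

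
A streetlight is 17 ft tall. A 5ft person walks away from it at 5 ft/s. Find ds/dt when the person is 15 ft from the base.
25/12 ft/s

By similar triangles: 17/(x+s) = 5/s
Solving: s = 5x/12
ds/dt = 5/12 · dx/dt = 5/12 · 5 = 25/12 ft/s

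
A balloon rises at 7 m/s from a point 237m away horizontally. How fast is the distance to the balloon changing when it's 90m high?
210√7141/7141 ≈ 2.485 m/s

z² = 237² + y²
z = √(237² + 90²) = 3√7141
dz/dt = y/z · dy/dt = 90/(3√7141) · 7 = 210√7141/7141 ≈ 2.485 m/s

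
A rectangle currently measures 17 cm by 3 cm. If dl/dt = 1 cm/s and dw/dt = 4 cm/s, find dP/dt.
10 cm/s

P = 2(l + w)
dP/dt = 2(dl/dt + dw/dt) = 2(1 + 4) = 10 cm/s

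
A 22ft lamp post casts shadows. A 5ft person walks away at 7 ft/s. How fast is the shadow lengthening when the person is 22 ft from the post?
35/17 ft/s

By similar triangles: 22/(x+s) = 5/s
Solving: s = 5x/17
ds/dt = 5/17 · dx/dt = 5/17 · 7 = 35/17 ft/s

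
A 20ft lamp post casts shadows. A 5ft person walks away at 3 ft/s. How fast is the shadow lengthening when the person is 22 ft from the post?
1 ft/s

By similar triangles: 20/(x+s) = 5/s
Solving: s = 5x/15
ds/dt = 5/15 · dx/dt = 1/3 · 3 = 1 ft/s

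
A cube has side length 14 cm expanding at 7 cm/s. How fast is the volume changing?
4116 cm³/s

V = s³
dV/dt = 3s² · ds/dt = 3·14²·7 = 4116 cm³/s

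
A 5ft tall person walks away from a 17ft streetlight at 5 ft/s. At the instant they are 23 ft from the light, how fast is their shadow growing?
25/12 ft/s

By similar triangles: 17/(x+s) = 5/s
Solving: s = 5x/12
ds/dt = 5/12 · dx/dt = 5/12 · 5 = 25/12 ft/s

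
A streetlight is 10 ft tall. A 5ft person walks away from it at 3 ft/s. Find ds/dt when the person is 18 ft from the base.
3 ft/s

By similar triangles: 10/(x+s) = 5/s
Solving: s = 5x/5
ds/dt = 5/5 · dx/dt = 1 · 3 = 3 ft/s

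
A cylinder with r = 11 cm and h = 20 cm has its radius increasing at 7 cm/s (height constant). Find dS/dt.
588π cm²/s

S = 2πrh + 2πr² (lateral + bases)
dS/dt = (2πh + 4πr)·dr/dt = (2π·20 + 4π·11)·7
= 588π cm²/s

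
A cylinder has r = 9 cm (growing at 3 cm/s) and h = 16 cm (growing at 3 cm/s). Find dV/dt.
1107π cm³/s

V = πr²h
dV/dt = 2πrh·dr/dt + πr²·dh/dt
= 2π(9)(16)(3) + π(9)²(3)
= 1107π cm³/s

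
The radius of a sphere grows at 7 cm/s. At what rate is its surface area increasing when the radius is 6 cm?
336π cm²/s

S = 4πr²
dS/dt = dS/dr · dr/dt = 8πr · 7
At r = 6: dS/dt = 336π cm²/s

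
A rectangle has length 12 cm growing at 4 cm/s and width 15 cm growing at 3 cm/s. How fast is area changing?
96 cm²/s

A = lw
dA/dt = w·dl/dt + l·dw/dt = 15·4 + 12·3 = 96 cm²/s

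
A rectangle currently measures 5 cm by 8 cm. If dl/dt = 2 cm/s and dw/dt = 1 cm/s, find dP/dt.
6 cm/s

P = 2(l + w)
dP/dt = 2(dl/dt + dw/dt) = 2(2 + 1) = 6 cm/s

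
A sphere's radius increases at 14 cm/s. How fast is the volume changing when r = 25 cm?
35000π cm³/s

V = (4/3)πr³
dV/dt = dV/dr · dr/dt = 4πr² · 14
At r = 25: dV/dt = 35000π cm³/s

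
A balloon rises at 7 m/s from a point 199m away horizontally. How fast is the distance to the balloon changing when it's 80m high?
560√46001/46001 ≈ 2.611 m/s

z² = 199² + y²
z = √(199² + 80²) = √46001
dz/dt = y/z · dy/dt = 80/√46001 · 7 = 560√46001/46001 ≈ 2.611 m/s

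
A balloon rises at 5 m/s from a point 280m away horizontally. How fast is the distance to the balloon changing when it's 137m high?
685√97169/97169 ≈ 2.197 m/s

z² = 280² + y²
z = √(280² + 137²) = √97169
dz/dt = y/z · dy/dt = 137/√97169 · 5 = 685√97169/97169 ≈ 2.197 m/s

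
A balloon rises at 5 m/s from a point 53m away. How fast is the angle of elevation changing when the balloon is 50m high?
0.049915 rad/s

tan(θ) = y/53
sec²(θ) · dθ/dt = (1/53) · dy/dt
dθ/dt = cos²(θ)/53 · 5 = 53/(53² + 50²) · 5
dθ/dt = 0.049915 rad/s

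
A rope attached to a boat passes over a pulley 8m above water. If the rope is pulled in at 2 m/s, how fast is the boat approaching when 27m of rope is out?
54√665/665 ≈ 2.094 m/s

rope² = x² + 8²
x = √(27² - 8²) = √665
dx/dt = (rope/x) · d(rope)/dt = (27/√665) · (-2) = -54√665/665 m/s
The boat approaches at 54√665/665 ≈ 2.094 m/s.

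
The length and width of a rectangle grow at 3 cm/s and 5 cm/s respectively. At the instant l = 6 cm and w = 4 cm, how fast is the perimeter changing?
16 cm/s

P = 2(l + w)
dP/dt = 2(dl/dt + dw/dt) = 2(3 + 5) = 16 cm/s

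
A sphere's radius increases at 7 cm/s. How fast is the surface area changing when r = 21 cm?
1176π cm²/s

S = 4πr²
dS/dt = dS/dr · dr/dt = 8πr · 7
At r = 21: dS/dt = 1176π cm²/s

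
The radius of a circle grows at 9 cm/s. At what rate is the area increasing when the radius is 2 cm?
36π cm²/s

A = πr²
dA/dt = 2πr · dr/dt = 2π(2)(9) = 36π cm²/s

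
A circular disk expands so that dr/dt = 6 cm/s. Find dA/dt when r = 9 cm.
108π cm²/s

A = πr²
dA/dt = 2πr · dr/dt = 2π(9)(6) = 108π cm²/s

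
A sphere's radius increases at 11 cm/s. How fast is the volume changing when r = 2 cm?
176π cm³/s

V = (4/3)πr³
dV/dt = dV/dr · dr/dt = 4πr² · 11
At r = 2: dV/dt = 176π cm³/s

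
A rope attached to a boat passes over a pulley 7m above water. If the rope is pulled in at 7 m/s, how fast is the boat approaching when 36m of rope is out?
252√1247/1247 ≈ 7.136 m/s

rope² = x² + 7²
x = √(36² - 7²) = √1247
dx/dt = (rope/x) · d(rope)/dt = (36/√1247) · (-7) = -252√1247/1247 m/s
The boat approaches at 252√1247/1247 ≈ 7.136 m/s.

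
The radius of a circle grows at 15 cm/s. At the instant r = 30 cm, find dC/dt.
30π cm/s

C = 2πr
dC/dt = 2π · dr/dt = 2π · 15 = 30π cm/s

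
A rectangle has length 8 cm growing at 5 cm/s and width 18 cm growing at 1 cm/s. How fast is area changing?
98 cm²/s

A = lw
dA/dt = w·dl/dt + l·dw/dt = 18·5 + 8·1 = 98 cm²/s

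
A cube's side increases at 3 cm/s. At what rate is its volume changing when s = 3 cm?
81 cm³/s

V = s³
dV/dt = 3s² · ds/dt = 3·3²·3 = 81 cm³/s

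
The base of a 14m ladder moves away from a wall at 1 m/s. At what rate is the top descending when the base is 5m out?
5√19/57 ≈ 0.3824 m/s

x² + y² = 14²
2x·dx/dt + 2y·dy/dt = 0
dy/dt = -x/y · dx/dt = -5/(3√19) · 1 = -5√19/57 m/s
The top is descending at 5√19/57 ≈ 0.3824 m/s.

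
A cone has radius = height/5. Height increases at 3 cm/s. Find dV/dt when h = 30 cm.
108π cm³/s

V = (1/3)π(h/5)²h = πh³/75
dV/dt = πh²/25 · 3
At h = 30: dV/dt = 108π cm³/s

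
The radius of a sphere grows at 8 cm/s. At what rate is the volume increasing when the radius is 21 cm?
14112π cm³/s

V = (4/3)πr³
dV/dt = dV/dr · dr/dt = 4πr² · 8
At r = 21: dV/dt = 14112π cm³/s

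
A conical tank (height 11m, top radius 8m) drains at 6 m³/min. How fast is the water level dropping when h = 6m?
121/(384π) ≈ 0.1003 m/min

r/h = 8/11, so r = (8/11)h
V = (1/3)πr²h = (1/3)π((8/11)h)²h = (64/363)πh³
dV/dh = (64/121)πh²
dh/dt = (dV/dt)/(dV/dh) = -6/((64/121)π·6²) = -121/(384π) m/min
The level is dropping at 121/(384π) ≈ 0.1003 m/min.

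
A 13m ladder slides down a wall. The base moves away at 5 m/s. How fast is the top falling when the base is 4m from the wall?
20√17/51 ≈ 1.617 m/s

x² + y² = 13²
2x·dx/dt + 2y·dy/dt = 0
dy/dt = -x/y · dx/dt = -4/(3√17) · 5 = -20√17/51 m/s
The top is descending at 20√17/51 ≈ 1.617 m/s.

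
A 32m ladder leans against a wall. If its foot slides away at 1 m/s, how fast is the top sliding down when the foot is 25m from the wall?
25√399/399 ≈ 1.252 m/s

x² + y² = 32²
2x·dx/dt + 2y·dy/dt = 0
dy/dt = -x/y · dx/dt = -25/√399 · 1 = -25√399/399 m/s
The top is descending at 25√399/399 ≈ 1.252 m/s.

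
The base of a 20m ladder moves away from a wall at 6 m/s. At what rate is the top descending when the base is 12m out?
9/2 = 4.5 m/s

x² + y² = 20²
2x·dx/dt + 2y·dy/dt = 0
dy/dt = -x/y · dx/dt = -12/16 · 6 = -9/2 m/s
The top is descending at 9/2 = 4.5 m/s.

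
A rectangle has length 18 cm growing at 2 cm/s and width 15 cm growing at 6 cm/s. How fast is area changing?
138 cm²/s

A = lw
dA/dt = w·dl/dt + l·dw/dt = 15·2 + 18·6 = 138 cm²/s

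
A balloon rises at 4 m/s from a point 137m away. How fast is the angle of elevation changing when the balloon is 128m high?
0.015589 rad/s

tan(θ) = y/137
sec²(θ) · dθ/dt = (1/137) · dy/dt
dθ/dt = cos²(θ)/137 · 4 = 137/(137² + 128²) · 4
dθ/dt = 0.015589 rad/s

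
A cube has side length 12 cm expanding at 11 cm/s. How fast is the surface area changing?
1584 cm²/s

A = 6s²
dA/dt = 12s · ds/dt = 12·12·11 = 1584 cm²/s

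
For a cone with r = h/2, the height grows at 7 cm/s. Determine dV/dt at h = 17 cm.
2023π/4 cm³/s

V = (1/3)π(h/2)²h = πh³/12
dV/dt = πh²/4 · 7
At h = 17: dV/dt = 2023π/4 cm³/s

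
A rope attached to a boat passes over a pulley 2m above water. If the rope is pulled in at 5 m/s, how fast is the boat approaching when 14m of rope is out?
35√3/12 ≈ 5.052 m/s

rope² = x² + 2²
x = √(14² - 2²) = 8√3
dx/dt = (rope/x) · d(rope)/dt = (14/(8√3)) · (-5) = -35√3/12 m/s
The boat approaches at 35√3/12 ≈ 5.052 m/s.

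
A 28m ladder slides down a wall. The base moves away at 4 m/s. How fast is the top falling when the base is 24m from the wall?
24√13/13 ≈ 6.656 m/s

x² + y² = 28²
2x·dx/dt + 2y·dy/dt = 0
dy/dt = -x/y · dx/dt = -24/(4√13) · 4 = -24√13/13 m/s
The top is descending at 24√13/13 ≈ 6.656 m/s.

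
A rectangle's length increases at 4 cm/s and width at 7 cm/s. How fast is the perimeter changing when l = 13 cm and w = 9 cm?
22 cm/s

P = 2(l + w)
dP/dt = 2(dl/dt + dw/dt) = 2(4 + 7) = 22 cm/s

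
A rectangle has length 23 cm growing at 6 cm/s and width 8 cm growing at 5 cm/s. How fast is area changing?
163 cm²/s

A = lw
dA/dt = w·dl/dt + l·dw/dt = 8·6 + 23·5 = 163 cm²/s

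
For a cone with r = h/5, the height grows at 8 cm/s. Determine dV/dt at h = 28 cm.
6272π/25 cm³/s

V = (1/3)π(h/5)²h = πh³/75
dV/dt = πh²/25 · 8
At h = 28: dV/dt = 6272π/25 cm³/s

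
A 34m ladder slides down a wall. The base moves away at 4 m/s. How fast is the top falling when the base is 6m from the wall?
3√70/35 ≈ 0.7171 m/s

x² + y² = 34²
2x·dx/dt + 2y·dy/dt = 0
dy/dt = -x/y · dx/dt = -6/(4√70) · 4 = -3√70/35 m/s
The top is descending at 3√70/35 ≈ 0.7171 m/s.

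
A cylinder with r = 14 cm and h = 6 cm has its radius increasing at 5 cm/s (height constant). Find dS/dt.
340π cm²/s

S = 2πrh + 2πr² (lateral + bases)
dS/dt = (2πh + 4πr)·dr/dt = (2π·6 + 4π·14)·5
= 340π cm²/s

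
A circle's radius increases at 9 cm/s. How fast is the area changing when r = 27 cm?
486π cm²/s

A = πr²
dA/dt = 2πr · dr/dt = 2π(27)(9) = 486π cm²/s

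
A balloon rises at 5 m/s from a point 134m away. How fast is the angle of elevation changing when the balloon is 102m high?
0.023625 rad/s

tan(θ) = y/134
sec²(θ) · dθ/dt = (1/134) · dy/dt
dθ/dt = cos²(θ)/134 · 5 = 134/(134² + 102²) · 5
dθ/dt = 0.023625 rad/s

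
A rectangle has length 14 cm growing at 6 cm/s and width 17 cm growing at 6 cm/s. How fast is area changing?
186 cm²/s

A = lw
dA/dt = w·dl/dt + l·dw/dt = 17·6 + 14·6 = 186 cm²/s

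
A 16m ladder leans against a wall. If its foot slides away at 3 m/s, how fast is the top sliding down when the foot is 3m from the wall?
9√247/247 ≈ 0.5727 m/s

x² + y² = 16²
2x·dx/dt + 2y·dy/dt = 0
dy/dt = -x/y · dx/dt = -3/√247 · 3 = -9√247/247 m/s
The top is descending at 9√247/247 ≈ 0.5727 m/s.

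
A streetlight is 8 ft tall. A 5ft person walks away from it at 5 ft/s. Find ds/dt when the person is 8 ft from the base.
25/3 ft/s

By similar triangles: 8/(x+s) = 5/s
Solving: s = 5x/3
ds/dt = 5/3 · dx/dt = 5/3 · 5 = 25/3 ft/s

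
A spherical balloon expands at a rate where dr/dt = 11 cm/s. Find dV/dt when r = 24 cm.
25344π cm³/s

V = (4/3)πr³
dV/dt = dV/dr · dr/dt = 4πr² · 11
At r = 24: dV/dt = 25344π cm³/s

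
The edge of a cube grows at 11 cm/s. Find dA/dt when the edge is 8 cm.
1056 cm²/s

A = 6s²
dA/dt = 12s · ds/dt = 12·8·11 = 1056 cm²/s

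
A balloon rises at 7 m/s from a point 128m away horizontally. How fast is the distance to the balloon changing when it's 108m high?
189√1753/1753 ≈ 4.514 m/s

z² = 128² + y²
z = √(128² + 108²) = 4√1753
dz/dt = y/z · dy/dt = 108/(4√1753) · 7 = 189√1753/1753 ≈ 4.514 m/s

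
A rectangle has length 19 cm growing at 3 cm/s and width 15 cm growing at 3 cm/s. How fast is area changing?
102 cm²/s

A = lw
dA/dt = w·dl/dt + l·dw/dt = 15·3 + 19·3 = 102 cm²/s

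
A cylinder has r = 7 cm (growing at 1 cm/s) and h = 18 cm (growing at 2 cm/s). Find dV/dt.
350π cm³/s

V = πr²h
dV/dt = 2πrh·dr/dt + πr²·dh/dt
= 2π(7)(18)(1) + π(7)²(2)
= 350π cm³/s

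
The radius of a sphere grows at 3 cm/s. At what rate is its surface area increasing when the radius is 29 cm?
696π cm²/s

S = 4πr²
dS/dt = dS/dr · dr/dt = 8πr · 3
At r = 29: dS/dt = 696π cm²/s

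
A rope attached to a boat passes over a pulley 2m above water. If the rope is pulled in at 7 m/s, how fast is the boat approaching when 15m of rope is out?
105√221/221 ≈ 7.063 m/s

rope² = x² + 2²
x = √(15² - 2²) = √221
dx/dt = (rope/x) · d(rope)/dt = (15/√221) · (-7) = -105√221/221 m/s
The boat approaches at 105√221/221 ≈ 7.063 m/s.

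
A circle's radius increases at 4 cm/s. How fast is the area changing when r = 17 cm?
136π cm²/s

A = πr²
dA/dt = 2πr · dr/dt = 2π(17)(4) = 136π cm²/s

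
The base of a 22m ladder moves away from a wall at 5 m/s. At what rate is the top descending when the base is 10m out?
25√6/24 ≈ 2.552 m/s

x² + y² = 22²
2x·dx/dt + 2y·dy/dt = 0
dy/dt = -x/y · dx/dt = -10/(8√6) · 5 = -25√6/24 m/s
The top is descending at 25√6/24 ≈ 2.552 m/s.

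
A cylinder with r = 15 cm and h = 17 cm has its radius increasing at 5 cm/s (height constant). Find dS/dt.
470π cm²/s

S = 2πrh + 2πr² (lateral + bases)
dS/dt = (2πh + 4πr)·dr/dt = (2π·17 + 4π·15)·5
= 470π cm²/s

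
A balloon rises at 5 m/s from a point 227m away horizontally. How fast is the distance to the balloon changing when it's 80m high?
400√57929/57929 ≈ 1.662 m/s

z² = 227² + y²
z = √(227² + 80²) = √57929
dz/dt = y/z · dy/dt = 80/√57929 · 5 = 400√57929/57929 ≈ 1.662 m/s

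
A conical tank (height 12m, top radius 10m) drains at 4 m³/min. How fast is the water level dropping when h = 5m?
144/(625π) ≈ 0.07334 m/min

r/h = 10/12, so r = (5/6)h
V = (1/3)πr²h = (1/3)π((5/6)h)²h = (25/108)πh³
dV/dh = (25/36)πh²
dh/dt = (dV/dt)/(dV/dh) = -4/((25/36)π·5²) = -144/(625π) m/min
The level is dropping at 144/(625π) ≈ 0.07334 m/min.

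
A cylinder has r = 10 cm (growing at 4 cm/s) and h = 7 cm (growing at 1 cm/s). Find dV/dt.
660π cm³/s

V = πr²h
dV/dt = 2πrh·dr/dt + πr²·dh/dt
= 2π(10)(7)(4) + π(10)²(1)
= 660π cm³/s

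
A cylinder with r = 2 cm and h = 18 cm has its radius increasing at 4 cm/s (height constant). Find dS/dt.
176π cm²/s

S = 2πrh + 2πr² (lateral + bases)
dS/dt = (2πh + 4πr)·dr/dt = (2π·18 + 4π·2)·4
= 176π cm²/s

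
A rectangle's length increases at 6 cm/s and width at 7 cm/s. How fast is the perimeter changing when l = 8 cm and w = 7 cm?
26 cm/s

P = 2(l + w)
dP/dt = 2(dl/dt + dw/dt) = 2(6 + 7) = 26 cm/s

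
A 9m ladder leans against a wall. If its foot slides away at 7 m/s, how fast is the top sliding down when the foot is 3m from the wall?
7√2/4 ≈ 2.475 m/s

x² + y² = 9²
2x·dx/dt + 2y·dy/dt = 0
dy/dt = -x/y · dx/dt = -3/(6√2) · 7 = -7√2/4 m/s
The top is descending at 7√2/4 ≈ 2.475 m/s.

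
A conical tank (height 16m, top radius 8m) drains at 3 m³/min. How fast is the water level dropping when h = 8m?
3/(16π) ≈ 0.05968 m/min

r/h = 8/16, so r = (1/2)h
V = (1/3)πr²h = (1/3)π((1/2)h)²h = (1/12)πh³
dV/dh = (1/4)πh²
dh/dt = (dV/dt)/(dV/dh) = -3/((1/4)π·8²) = -3/(16π) m/min
The level is dropping at 3/(16π) ≈ 0.05968 m/min.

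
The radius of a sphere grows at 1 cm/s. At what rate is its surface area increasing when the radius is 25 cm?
200π cm²/s

S = 4πr²
dS/dt = dS/dr · dr/dt = 8πr · 1
At r = 25: dS/dt = 200π cm²/s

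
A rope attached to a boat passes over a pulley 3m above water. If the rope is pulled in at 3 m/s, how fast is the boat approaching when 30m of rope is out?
10√11/11 ≈ 3.015 m/s

rope² = x² + 3²
x = √(30² - 3²) = 9√11
dx/dt = (rope/x) · d(rope)/dt = (30/(9√11)) · (-3) = -10√11/11 m/s
The boat approaches at 10√11/11 ≈ 3.015 m/s.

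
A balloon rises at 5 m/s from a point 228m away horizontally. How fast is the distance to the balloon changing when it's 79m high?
79√2329/2329 ≈ 1.637 m/s

z² = 228² + y²
z = √(228² + 79²) = 5√2329
dz/dt = y/z · dy/dt = 79/(5√2329) · 5 = 79√2329/2329 ≈ 1.637 m/s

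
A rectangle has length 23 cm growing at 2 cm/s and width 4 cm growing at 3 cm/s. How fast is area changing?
77 cm²/s

A = lw
dA/dt = w·dl/dt + l·dw/dt = 4·2 + 23·3 = 77 cm²/s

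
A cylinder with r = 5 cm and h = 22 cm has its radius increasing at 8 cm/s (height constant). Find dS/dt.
512π cm²/s

S = 2πrh + 2πr² (lateral + bases)
dS/dt = (2πh + 4πr)·dr/dt = (2π·22 + 4π·5)·8
= 512π cm²/s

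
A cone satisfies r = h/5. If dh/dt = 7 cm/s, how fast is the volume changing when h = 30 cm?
252π cm³/s

V = (1/3)π(h/5)²h = πh³/75
dV/dt = πh²/25 · 7
At h = 30: dV/dt = 252π cm³/s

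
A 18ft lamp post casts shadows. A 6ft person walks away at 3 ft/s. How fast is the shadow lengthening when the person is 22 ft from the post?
3/2 ft/s

By similar triangles: 18/(x+s) = 6/s
Solving: s = 6x/12
ds/dt = 6/12 · dx/dt = 1/2 · 3 = 3/2 ft/s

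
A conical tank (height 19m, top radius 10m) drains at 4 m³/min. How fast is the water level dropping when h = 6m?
361/(900π) ≈ 0.1277 m/min

r/h = 10/19, so r = (10/19)h
V = (1/3)πr²h = (1/3)π((10/19)h)²h = (100/1083)πh³
dV/dh = (100/361)πh²
dh/dt = (dV/dt)/(dV/dh) = -4/((100/361)π·6²) = -361/(900π) m/min
The level is dropping at 361/(900π) ≈ 0.1277 m/min.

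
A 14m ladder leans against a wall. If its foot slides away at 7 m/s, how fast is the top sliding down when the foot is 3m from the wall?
21√187/187 ≈ 1.536 m/s

x² + y² = 14²
2x·dx/dt + 2y·dy/dt = 0
dy/dt = -x/y · dx/dt = -3/√187 · 7 = -21√187/187 m/s
The top is descending at 21√187/187 ≈ 1.536 m/s.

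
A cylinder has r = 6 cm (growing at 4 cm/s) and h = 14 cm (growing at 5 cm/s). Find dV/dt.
852π cm³/s

V = πr²h
dV/dt = 2πrh·dr/dt + πr²·dh/dt
= 2π(6)(14)(4) + π(6)²(5)
= 852π cm³/s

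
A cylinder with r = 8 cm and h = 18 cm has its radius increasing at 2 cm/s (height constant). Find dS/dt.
136π cm²/s

S = 2πrh + 2πr² (lateral + bases)
dS/dt = (2πh + 4πr)·dr/dt = (2π·18 + 4π·8)·2
= 136π cm²/s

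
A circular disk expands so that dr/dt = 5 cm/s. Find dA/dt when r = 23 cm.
230π cm²/s

A = πr²
dA/dt = 2πr · dr/dt = 2π(23)(5) = 230π cm²/s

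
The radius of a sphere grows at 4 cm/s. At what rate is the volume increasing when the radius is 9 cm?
1296π cm³/s

V = (4/3)πr³
dV/dt = dV/dr · dr/dt = 4πr² · 4
At r = 9: dV/dt = 1296π cm³/s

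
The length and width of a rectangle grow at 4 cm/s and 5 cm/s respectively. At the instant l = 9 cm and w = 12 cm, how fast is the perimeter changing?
18 cm/s

P = 2(l + w)
dP/dt = 2(dl/dt + dw/dt) = 2(4 + 5) = 18 cm/s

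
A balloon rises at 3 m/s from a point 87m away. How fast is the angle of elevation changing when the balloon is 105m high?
0.014037 rad/s

tan(θ) = y/87
sec²(θ) · dθ/dt = (1/87) · dy/dt
dθ/dt = cos²(θ)/87 · 3 = 87/(87² + 105²) · 3
dθ/dt = 0.014037 rad/s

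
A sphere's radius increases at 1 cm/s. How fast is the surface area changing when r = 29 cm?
232π cm²/s

S = 4πr²
dS/dt = dS/dr · dr/dt = 8πr · 1
At r = 29: dS/dt = 232π cm²/s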